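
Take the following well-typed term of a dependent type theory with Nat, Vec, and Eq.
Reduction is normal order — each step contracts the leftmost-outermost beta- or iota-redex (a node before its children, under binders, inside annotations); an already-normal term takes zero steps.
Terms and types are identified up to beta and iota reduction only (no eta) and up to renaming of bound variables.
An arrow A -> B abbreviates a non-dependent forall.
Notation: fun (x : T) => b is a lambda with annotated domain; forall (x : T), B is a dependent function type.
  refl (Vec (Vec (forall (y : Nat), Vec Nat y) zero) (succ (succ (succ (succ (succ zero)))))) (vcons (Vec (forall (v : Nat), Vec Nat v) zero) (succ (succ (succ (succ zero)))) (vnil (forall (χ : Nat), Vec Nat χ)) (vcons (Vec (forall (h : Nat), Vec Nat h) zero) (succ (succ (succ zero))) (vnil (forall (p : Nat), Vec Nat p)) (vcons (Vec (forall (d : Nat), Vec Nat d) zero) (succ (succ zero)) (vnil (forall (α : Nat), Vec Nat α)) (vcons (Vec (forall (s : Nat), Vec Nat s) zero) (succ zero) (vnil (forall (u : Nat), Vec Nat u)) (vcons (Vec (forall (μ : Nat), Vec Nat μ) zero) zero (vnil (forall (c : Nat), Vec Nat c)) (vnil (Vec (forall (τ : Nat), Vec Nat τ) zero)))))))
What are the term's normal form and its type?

resulting normal form:
  refl (Vec (Vec (forall (y : Nat), Vec Nat y) zero) (succ (succ (succ (succ (succ zero)))))) (vcons (Vec (forall (v : Nat), Vec Nat v) zero) (succ (succ (succ (succ zero)))) (vnil (forall (χ : Nat), Vec Nat χ)) (vcons (Vec (forall (h : Nat), Vec Nat h) zero) (succ (succ (succ zero))) (vnil (forall (p : Nat), Vec Nat p)) (vcons (Vec (forall (d : Nat), Vec Nat d) zero) (succ (succ zero)) (vnil (forall (α : Nat), Vec Nat α)) (vcons (Vec (forall (s : Nat), Vec Nat s) zero) (succ zero) (vnil (forall (u : Nat), Vec Nat u)) (vcons (Vec (forall (μ : Nat), Vec Nat μ) zero) zero (vnil (forall (c : Nat), Vec Nat c)) (vnil (Vec (forall (τ : Nat), Vec Nat τ) zero)))))))
inferred type:
  Eq (Vec (Vec (forall (y : Nat), Vec Nat y) zero) (succ (succ (succ (succ (succ zero)))))) (vcons (Vec (forall (v : Nat), Vec Nat v) zero) (succ (succ (succ (succ zero)))) (vnil (forall (χ : Nat), Vec Nat χ)) (vcons (Vec (forall (h : Nat), Vec Nat h) zero) (succ (succ (succ zero))) (vnil (forall (p : Nat), Vec Nat p)) (vcons (Vec (forall (d : Nat), Vec Nat d) zero) (succ (succ zero)) (vnil (forall (α : Nat), Vec Nat α)) (vcons (Vec (forall (s : Nat), Vec Nat s) zero) (succ zero) (vnil (forall (u : Nat), Vec Nat u)) (vcons (Vec (forall (μ : Nat), Vec Nat μ) zero) zero (vnil (forall (c : Nat), Vec Nat c)) (vnil (Vec (forall (τ : Nat), Vec Nat τ) zero))))))) (vcons (Vec (forall (k : Nat), Vec Nat k) zero) (succ (succ (succ (succ zero)))) (vnil (forall (ν : Nat), Vec Nat ν)) (vcons (Vec (forall (ρ : Nat), Vec Nat ρ) zero) (succ (succ (succ zero))) (vnil (forall (o : Nat), Vec Nat o)) (vcons (Vec (forall (t : Nat), Vec Nat t) zero) (succ (succ zero)) (vnil (forall (j : Nat), Vec Nat j)) (vcons (Vec (forall (γ : Nat), Vec Nat γ) zero) (succ zero) (vnil (forall (ψ : Nat), Vec Nat ψ)) (vcons (Vec (forall (l : Nat), Vec Nat l) zero) zero (vnil (forall (ζ : Nat), Vec Nat ζ)) (vnil (Vec (forall (g : Nat), Vec Nat g) zero)))))))


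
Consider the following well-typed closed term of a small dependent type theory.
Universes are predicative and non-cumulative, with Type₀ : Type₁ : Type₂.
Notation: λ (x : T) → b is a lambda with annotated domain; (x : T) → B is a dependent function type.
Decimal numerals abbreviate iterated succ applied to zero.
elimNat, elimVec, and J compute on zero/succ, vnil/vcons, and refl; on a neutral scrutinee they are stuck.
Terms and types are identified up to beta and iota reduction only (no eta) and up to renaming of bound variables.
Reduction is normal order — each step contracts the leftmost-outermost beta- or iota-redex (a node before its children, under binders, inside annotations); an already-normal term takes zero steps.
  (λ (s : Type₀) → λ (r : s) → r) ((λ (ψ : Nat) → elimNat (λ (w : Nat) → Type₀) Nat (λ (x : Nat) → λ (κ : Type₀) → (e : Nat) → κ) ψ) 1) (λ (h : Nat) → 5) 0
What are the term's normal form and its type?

normal form:
  5
the term's type:
  Nat
observation: the first redex contracted is a beta-redex; the normal form is reached in 3 normal-order steps.


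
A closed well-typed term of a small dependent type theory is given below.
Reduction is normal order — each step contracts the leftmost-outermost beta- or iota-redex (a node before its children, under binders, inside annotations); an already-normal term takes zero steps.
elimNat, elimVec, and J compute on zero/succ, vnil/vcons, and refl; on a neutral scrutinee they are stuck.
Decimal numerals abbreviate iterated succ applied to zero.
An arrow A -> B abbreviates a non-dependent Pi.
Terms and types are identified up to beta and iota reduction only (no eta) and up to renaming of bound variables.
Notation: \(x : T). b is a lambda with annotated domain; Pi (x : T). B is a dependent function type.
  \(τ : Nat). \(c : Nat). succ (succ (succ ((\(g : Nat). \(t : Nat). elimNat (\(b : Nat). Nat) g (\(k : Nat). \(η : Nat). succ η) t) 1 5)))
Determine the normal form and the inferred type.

reduced normal form:
  \(τ : Nat). \(c : Nat). 9
the term's type:
  Nat -> Nat -> Nat


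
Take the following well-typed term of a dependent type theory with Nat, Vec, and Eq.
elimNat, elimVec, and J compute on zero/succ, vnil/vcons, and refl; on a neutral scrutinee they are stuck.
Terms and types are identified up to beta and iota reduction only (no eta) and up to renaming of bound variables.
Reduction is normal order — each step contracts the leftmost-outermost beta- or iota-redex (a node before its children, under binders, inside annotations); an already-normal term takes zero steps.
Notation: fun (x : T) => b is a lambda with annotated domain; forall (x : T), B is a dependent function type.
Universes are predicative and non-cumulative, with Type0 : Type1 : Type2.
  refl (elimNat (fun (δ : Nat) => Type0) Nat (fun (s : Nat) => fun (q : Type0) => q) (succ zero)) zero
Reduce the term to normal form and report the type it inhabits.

reduced normal form:
  refl Nat zero
the term's type:
  Eq Nat zero zero


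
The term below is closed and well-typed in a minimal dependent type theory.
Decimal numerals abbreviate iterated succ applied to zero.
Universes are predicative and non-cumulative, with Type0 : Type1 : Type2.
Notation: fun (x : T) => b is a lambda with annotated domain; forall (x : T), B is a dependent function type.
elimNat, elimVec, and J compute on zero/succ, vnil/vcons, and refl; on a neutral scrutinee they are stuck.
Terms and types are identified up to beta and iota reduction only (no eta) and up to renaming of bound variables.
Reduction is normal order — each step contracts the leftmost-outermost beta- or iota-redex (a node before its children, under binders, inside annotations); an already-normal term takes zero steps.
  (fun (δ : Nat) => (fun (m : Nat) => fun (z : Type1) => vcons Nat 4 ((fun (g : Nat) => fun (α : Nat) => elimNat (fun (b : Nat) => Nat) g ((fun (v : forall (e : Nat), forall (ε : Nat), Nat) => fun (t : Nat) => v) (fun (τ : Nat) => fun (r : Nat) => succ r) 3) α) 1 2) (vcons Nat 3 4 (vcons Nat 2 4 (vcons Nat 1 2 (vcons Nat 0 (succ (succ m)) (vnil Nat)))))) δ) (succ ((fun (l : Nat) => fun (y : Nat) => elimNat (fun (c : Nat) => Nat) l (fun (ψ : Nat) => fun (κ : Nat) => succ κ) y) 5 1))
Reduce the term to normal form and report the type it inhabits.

reduced normal form:
  fun (δ : Type1) => vcons Nat 4 3 (vcons Nat 3 4 (vcons Nat 2 4 (vcons Nat 1 2 (vcons Nat 0 9 (vnil Nat)))))
inferred type:
  forall (δ : Type1), Vec Nat 5


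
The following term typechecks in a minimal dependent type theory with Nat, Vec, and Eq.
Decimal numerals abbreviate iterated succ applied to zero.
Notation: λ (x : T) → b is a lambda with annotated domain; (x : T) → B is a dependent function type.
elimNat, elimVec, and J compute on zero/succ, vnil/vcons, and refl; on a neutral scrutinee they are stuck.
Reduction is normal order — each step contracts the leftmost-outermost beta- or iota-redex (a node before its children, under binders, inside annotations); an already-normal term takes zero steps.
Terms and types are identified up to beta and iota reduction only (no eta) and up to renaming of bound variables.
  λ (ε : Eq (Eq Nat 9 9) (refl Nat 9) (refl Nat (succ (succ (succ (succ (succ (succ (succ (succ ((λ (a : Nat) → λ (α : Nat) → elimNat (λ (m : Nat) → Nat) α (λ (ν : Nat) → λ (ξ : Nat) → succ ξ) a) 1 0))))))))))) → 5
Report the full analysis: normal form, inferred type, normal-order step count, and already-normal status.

normal form:
  λ (ε : Eq (Eq Nat 9 9) (refl Nat 9) (refl Nat 9)) → 5
the term's type:
  (ε : Eq (Eq Nat 9 9) (refl Nat 9) (refl Nat 9)) → Nat
reduction steps (normal order): 6
term was already normal: no
first contracted redex: a beta-redex


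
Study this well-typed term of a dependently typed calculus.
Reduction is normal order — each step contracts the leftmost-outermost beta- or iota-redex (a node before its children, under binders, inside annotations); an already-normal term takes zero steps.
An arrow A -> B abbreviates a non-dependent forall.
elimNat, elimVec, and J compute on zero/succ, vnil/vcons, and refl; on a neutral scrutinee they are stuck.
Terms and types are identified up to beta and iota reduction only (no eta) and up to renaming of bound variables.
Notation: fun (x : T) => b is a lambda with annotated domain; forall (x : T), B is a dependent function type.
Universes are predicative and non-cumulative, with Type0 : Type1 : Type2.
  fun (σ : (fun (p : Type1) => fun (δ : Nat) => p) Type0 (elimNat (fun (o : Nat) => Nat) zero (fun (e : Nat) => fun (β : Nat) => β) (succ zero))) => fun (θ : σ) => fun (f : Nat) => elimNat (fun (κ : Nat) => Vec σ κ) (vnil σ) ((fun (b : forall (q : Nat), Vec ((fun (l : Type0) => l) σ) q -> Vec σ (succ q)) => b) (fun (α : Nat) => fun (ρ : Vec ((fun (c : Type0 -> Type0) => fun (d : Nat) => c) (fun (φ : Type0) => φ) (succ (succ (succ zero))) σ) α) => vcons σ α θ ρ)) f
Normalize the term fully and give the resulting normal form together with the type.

normal form:
  fun (σ : Type0) => fun (p : σ) => fun (δ : Nat) => elimNat (fun (o : Nat) => Vec σ o) (vnil σ) (fun (e : Nat) => fun (β : Vec σ e) => vcons σ e p β) δ
inferred type:
  forall (σ : Type0), σ -> forall (p : Nat), Vec σ p
observation: normalization takes exactly 6 steps under the normal-order strategy.


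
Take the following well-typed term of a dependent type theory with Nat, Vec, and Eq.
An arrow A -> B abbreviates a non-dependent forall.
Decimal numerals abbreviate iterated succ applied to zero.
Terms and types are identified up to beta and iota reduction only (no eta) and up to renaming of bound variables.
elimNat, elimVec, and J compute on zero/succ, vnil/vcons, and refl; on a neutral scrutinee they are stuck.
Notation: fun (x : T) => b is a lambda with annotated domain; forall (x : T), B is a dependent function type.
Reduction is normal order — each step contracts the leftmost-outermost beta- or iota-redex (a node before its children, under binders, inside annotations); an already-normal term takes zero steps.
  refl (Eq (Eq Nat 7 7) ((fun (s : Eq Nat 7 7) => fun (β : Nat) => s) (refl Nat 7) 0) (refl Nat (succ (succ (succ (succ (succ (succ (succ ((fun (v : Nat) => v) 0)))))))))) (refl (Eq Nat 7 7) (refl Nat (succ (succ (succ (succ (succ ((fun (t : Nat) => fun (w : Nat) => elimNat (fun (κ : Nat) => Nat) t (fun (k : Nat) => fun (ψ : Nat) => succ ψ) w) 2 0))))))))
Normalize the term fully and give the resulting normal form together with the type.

reduced normal form:
  refl (Eq (Eq Nat 7 7) (refl Nat 7) (refl Nat 7)) (refl (Eq Nat 7 7) (refl Nat 7))
type:
  Eq (Eq (Eq Nat 7 7) (refl Nat 7) (refl Nat 7)) (refl (Eq Nat 7 7) (refl Nat 7)) (refl (Eq Nat 7 7) (refl Nat 7))
observation: normalization takes exactly 6 steps under the normal-order strategy.


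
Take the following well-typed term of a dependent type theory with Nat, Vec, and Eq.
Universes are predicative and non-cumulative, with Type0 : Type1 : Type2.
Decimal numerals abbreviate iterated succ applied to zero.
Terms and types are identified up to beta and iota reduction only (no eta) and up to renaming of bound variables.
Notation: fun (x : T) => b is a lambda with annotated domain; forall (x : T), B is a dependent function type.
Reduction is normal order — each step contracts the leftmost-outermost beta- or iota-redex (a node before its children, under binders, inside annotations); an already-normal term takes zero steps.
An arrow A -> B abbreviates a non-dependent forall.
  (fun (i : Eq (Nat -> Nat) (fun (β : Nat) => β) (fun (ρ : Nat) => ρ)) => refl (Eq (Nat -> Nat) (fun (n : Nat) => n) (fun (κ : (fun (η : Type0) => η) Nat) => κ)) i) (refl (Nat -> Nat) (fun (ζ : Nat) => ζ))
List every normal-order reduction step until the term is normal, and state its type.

reduction (normal order):
  (fun (i : Eq (Nat -> Nat) (fun (β : Nat) => β) (fun (ρ : Nat) => ρ)) => refl (Eq (Nat -> Nat) (fun (n : Nat) => n) (fun (κ : (fun (η : Type0) => η) Nat) => κ)) i) (refl (Nat -> Nat) (fun (ζ : Nat) => ζ))
  ~> refl (Eq (Nat -> Nat) (fun (i : Nat) => i) (fun (β : (fun (ρ : Type0) => ρ) Nat) => β)) (refl (Nat -> Nat) (fun (n : Nat) => n))
  ~> refl (Eq (Nat -> Nat) (fun (i : Nat) => i) (fun (β : Nat) => β)) (refl (Nat -> Nat) (fun (ρ : Nat) => ρ))
inferred type:
  Eq (Eq (Nat -> Nat) (fun (i : Nat) => i) (fun (β : Nat) => β)) (refl (Nat -> Nat) (fun (ρ : Nat) => ρ)) (refl (Nat -> Nat) (fun (n : Nat) => n))


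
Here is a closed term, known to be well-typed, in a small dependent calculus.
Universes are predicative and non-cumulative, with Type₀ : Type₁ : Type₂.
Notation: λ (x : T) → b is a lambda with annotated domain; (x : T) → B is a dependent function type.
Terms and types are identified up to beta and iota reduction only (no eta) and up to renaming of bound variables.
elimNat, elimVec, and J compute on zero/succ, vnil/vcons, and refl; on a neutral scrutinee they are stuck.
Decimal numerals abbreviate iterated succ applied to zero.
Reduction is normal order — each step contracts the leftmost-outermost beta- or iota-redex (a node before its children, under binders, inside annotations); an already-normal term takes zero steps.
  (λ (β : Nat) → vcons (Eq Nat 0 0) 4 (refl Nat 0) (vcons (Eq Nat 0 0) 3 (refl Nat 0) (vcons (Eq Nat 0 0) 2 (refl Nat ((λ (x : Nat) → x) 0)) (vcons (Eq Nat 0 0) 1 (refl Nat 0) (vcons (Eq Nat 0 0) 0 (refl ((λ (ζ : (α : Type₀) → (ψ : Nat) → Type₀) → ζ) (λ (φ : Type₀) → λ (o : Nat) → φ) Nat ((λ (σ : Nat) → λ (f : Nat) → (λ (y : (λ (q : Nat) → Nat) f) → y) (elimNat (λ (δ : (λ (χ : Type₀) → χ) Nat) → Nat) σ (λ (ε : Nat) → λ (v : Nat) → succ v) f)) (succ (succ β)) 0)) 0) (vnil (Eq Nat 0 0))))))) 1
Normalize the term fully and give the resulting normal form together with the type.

resulting normal form:
  vcons (Eq Nat 0 0) 4 (refl Nat 0) (vcons (Eq Nat 0 0) 3 (refl Nat 0) (vcons (Eq Nat 0 0) 2 (refl Nat 0) (vcons (Eq Nat 0 0) 1 (refl Nat 0) (vcons (Eq Nat 0 0) 0 (refl Nat 0) (vnil (Eq Nat 0 0))))))
type:
  Vec (Eq Nat 0 0) 5


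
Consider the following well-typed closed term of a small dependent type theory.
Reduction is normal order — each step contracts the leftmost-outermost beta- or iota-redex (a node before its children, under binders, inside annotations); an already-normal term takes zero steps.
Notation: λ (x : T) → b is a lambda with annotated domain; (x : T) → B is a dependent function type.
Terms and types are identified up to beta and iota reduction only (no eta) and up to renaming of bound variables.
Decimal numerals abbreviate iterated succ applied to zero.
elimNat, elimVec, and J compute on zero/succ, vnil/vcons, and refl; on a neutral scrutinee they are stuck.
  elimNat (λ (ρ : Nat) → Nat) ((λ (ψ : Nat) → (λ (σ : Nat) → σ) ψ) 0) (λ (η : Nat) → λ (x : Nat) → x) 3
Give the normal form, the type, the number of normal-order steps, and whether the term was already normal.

resulting normal form:
  0
type:
  Nat
steps to reach normal form (normal order): 12
already normal: no
first redex: an elimNat iota-redex


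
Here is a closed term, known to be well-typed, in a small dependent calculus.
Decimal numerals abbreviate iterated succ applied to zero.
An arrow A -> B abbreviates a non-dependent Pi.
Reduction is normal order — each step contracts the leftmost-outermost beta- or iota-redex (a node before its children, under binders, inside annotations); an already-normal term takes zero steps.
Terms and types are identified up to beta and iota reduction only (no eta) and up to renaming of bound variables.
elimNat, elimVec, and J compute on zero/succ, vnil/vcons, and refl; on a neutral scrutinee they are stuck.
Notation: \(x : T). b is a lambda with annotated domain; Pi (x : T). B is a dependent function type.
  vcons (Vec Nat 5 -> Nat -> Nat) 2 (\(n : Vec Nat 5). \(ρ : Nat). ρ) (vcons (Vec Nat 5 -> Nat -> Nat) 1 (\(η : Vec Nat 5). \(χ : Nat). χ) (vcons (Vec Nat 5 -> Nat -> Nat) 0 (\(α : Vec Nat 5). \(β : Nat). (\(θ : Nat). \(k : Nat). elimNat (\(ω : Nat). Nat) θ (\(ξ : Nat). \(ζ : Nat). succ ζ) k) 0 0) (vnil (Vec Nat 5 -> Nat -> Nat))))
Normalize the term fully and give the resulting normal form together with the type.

reduced normal form:
  vcons (Vec Nat 5 -> Nat -> Nat) 2 (\(n : Vec Nat 5). \(ρ : Nat). ρ) (vcons (Vec Nat 5 -> Nat -> Nat) 1 (\(η : Vec Nat 5). \(χ : Nat). χ) (vcons (Vec Nat 5 -> Nat -> Nat) 0 (\(α : Vec Nat 5). \(β : Nat). 0) (vnil (Vec Nat 5 -> Nat -> Nat))))
type:
  Vec (Vec Nat 5 -> Nat -> Nat) 3
observation: contracting a beta-redex first, the term normalizes in 3 steps.


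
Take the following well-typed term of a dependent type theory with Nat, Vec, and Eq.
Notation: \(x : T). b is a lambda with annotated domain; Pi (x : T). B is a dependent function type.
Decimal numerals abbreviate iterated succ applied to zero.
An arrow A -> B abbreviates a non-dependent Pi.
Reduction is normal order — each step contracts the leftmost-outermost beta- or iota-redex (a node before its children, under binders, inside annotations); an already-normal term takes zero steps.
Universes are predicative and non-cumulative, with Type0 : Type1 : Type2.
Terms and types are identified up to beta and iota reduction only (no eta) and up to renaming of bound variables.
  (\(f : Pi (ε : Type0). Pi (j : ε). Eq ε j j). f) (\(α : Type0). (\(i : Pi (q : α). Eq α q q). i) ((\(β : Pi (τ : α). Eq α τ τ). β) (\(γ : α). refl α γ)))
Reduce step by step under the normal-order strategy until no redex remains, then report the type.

normal-order reduction sequence:
  (\(f : Pi (ε : Type0). Pi (j : ε). Eq ε j j). f) (\(α : Type0). (\(i : Pi (q : α). Eq α q q). i) ((\(β : Pi (τ : α). Eq α τ τ). β) (\(γ : α). refl α γ)))
  ~> \(f : Type0). (\(ε : Pi (j : f). Eq f j j). ε) ((\(α : Pi (i : f). Eq f i i). α) (\(q : f). refl f q))
  ~> \(f : Type0). (\(ε : Pi (j : f). Eq f j j). ε) (\(α : f). refl f α)
  ~> \(f : Type0). \(ε : f). refl f ε
inferred type:
  Pi (f : Type0). Pi (ε : f). Eq f ε ε


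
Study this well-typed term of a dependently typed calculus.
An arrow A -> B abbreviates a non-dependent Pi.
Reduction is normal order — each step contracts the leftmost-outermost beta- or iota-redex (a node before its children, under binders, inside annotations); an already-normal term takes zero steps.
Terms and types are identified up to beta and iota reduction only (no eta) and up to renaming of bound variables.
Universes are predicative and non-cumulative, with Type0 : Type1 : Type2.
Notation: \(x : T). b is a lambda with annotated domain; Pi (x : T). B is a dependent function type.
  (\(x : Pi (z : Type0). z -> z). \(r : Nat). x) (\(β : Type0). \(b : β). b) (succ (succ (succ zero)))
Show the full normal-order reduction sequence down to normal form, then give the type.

reduction (normal order):
  (\(x : Pi (z : Type0). z -> z). \(r : Nat). x) (\(β : Type0). \(b : β). b) (succ (succ (succ zero)))
  ~> (\(x : Nat). \(z : Type0). \(r : z). r) (succ (succ (succ zero)))
  ~> \(x : Type0). \(z : x). z
type:
  Pi (x : Type0). x -> x


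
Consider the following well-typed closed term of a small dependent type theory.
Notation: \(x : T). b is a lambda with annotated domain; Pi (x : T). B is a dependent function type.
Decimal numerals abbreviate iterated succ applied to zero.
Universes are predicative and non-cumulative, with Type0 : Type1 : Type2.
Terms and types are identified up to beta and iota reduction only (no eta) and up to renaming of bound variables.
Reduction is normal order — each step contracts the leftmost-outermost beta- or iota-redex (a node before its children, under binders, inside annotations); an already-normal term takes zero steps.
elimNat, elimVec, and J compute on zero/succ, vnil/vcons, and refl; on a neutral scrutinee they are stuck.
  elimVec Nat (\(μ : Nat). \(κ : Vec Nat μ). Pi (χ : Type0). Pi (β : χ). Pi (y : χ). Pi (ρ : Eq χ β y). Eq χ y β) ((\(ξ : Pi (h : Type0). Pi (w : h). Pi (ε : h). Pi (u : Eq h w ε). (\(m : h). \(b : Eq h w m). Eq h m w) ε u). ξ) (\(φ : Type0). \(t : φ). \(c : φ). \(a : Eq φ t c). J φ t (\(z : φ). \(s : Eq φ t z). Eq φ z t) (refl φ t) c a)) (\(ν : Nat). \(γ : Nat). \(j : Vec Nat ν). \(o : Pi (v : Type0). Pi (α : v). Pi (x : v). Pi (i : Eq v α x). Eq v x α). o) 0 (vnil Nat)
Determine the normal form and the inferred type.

reduced normal form:
  \(μ : Type0). \(κ : μ). \(χ : μ). \(β : Eq μ κ χ). J μ κ (\(y : μ). \(ρ : Eq μ κ y). Eq μ y κ) (refl μ κ) χ β
type:
  Pi (μ : Type0). Pi (κ : μ). Pi (χ : μ). Pi (β : Eq μ κ χ). Eq μ χ κ
observation: the term reaches its normal form after 2 normal-order steps.


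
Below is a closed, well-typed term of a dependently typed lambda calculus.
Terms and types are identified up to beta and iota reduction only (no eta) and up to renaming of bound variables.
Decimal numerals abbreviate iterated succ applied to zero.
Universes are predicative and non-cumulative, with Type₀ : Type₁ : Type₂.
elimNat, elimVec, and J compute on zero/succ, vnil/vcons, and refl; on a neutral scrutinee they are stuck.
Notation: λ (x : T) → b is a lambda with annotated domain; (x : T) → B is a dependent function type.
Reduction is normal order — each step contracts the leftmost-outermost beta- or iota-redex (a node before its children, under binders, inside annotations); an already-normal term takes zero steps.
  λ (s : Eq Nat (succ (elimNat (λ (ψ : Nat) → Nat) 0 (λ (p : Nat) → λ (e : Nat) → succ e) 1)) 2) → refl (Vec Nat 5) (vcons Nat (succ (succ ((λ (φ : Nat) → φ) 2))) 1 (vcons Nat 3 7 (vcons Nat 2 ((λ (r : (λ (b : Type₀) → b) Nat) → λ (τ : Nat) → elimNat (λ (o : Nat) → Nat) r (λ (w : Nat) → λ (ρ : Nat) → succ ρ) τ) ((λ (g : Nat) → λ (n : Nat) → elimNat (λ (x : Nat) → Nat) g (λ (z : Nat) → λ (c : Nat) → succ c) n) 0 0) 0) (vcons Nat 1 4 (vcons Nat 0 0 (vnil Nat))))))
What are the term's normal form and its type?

reduced normal form:
  λ (s : Eq Nat 2 2) → refl (Vec Nat 5) (vcons Nat 4 1 (vcons Nat 3 7 (vcons Nat 2 0 (vcons Nat 1 4 (vcons Nat 0 0 (vnil Nat))))))
the term's type:
  (s : Eq Nat 2 2) → Eq (Vec Nat 5) (vcons Nat 4 1 (vcons Nat 3 7 (vcons Nat 2 0 (vcons Nat 1 4 (vcons Nat 0 0 (vnil Nat)))))) (vcons Nat 4 1 (vcons Nat 3 7 (vcons Nat 2 0 (vcons Nat 1 4 (vcons Nat 0 0 (vnil Nat))))))
observation: 11 normal-order steps separate the term from its normal form.


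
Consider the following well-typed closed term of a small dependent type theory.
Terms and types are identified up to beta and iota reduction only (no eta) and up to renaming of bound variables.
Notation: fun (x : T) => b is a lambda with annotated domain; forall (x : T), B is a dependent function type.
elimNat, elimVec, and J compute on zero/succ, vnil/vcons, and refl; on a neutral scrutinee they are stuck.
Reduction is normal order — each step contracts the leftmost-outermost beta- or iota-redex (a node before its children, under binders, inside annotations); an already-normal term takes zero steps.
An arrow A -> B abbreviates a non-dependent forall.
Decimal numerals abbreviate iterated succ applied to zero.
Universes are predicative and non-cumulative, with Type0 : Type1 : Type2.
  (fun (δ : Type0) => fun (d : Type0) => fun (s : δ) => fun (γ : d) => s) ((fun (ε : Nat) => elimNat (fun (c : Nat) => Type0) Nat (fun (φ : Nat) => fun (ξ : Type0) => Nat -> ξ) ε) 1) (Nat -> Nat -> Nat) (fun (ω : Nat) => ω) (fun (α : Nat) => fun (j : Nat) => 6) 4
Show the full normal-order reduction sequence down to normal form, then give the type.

normal-order reduction:
  (fun (δ : Type0) => fun (d : Type0) => fun (s : δ) => fun (γ : d) => s) ((fun (ε : Nat) => elimNat (fun (c : Nat) => Type0) Nat (fun (φ : Nat) => fun (ξ : Type0) => Nat -> ξ) ε) 1) (Nat -> Nat -> Nat) (fun (ω : Nat) => ω) (fun (α : Nat) => fun (j : Nat) => 6) 4
  ~> (fun (δ : Type0) => fun (d : (fun (s : Nat) => elimNat (fun (γ : Nat) => Type0) Nat (fun (ε : Nat) => fun (c : Type0) => Nat -> c) s) 1) => fun (φ : δ) => d) (Nat -> Nat -> Nat) (fun (ξ : Nat) => ξ) (fun (ω : Nat) => fun (α : Nat) => 6) 4
  ~> (fun (δ : (fun (d : Nat) => elimNat (fun (s : Nat) => Type0) Nat (fun (γ : Nat) => fun (ε : Type0) => Nat -> ε) d) 1) => fun (c : Nat -> Nat -> Nat) => δ) (fun (φ : Nat) => φ) (fun (ξ : Nat) => fun (ω : Nat) => 6) 4
  ~> (fun (δ : Nat -> Nat -> Nat) => fun (d : Nat) => d) (fun (s : Nat) => fun (γ : Nat) => 6) 4
  ~> (fun (δ : Nat) => δ) 4
  ~> 4
the term's type:
  Nat


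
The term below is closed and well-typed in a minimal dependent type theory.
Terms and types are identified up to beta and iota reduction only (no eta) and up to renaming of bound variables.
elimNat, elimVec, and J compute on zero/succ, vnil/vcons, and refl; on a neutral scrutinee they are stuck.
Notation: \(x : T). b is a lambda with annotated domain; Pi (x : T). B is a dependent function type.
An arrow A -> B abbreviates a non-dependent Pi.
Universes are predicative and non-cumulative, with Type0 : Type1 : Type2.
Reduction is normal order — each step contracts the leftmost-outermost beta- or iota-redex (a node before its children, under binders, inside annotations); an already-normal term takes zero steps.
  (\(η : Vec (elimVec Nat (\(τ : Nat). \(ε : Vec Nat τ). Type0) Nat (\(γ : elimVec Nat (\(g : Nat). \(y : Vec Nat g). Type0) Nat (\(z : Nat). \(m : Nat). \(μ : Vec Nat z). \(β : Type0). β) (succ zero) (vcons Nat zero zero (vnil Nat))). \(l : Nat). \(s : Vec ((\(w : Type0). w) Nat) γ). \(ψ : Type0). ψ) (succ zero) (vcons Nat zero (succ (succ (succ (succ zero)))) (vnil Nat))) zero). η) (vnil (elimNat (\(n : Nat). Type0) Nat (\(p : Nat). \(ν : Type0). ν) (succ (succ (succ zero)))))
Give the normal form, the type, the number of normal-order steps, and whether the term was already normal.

resulting normal form:
  vnil Nat
the term's type:
  Vec Nat zero
reduction steps (normal order): 11
started in normal form: no
first redex: a beta-redex


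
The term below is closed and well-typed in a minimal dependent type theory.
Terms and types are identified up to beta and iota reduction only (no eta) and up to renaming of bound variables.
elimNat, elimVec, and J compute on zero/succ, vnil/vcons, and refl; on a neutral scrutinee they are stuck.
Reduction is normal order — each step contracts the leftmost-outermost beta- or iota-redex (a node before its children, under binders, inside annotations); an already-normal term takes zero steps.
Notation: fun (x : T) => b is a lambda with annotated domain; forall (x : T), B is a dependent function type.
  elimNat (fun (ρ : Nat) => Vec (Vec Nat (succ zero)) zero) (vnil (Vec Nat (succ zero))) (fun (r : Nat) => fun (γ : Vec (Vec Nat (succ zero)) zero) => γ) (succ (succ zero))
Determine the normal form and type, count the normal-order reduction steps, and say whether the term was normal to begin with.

reduced normal form:
  vnil (Vec Nat (succ zero))
inferred type:
  Vec (Vec Nat (succ zero)) zero
reduction steps (normal order): 7
term was already normal: no
first redex: an elimNat iota-redex


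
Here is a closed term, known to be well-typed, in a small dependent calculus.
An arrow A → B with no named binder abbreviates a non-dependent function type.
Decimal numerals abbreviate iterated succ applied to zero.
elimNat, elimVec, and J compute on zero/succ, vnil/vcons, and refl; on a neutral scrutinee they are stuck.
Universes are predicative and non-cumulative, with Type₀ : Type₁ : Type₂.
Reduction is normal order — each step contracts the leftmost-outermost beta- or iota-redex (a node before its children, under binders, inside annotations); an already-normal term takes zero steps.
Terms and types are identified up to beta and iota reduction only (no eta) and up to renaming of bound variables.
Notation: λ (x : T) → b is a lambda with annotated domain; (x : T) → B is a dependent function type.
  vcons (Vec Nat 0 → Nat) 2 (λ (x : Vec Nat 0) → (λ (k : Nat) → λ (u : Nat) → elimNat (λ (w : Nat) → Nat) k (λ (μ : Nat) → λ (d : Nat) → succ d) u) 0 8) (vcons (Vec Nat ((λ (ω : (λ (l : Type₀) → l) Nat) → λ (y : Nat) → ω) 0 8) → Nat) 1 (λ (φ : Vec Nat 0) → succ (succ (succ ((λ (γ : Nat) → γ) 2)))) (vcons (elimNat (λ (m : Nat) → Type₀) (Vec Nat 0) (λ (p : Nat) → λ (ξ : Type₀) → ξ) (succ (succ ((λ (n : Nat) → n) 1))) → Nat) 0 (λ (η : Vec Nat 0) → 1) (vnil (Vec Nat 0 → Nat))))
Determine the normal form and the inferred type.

reduced normal form:
  vcons (Vec Nat 0 → Nat) 2 (λ (x : Vec Nat 0) → 8) (vcons (Vec Nat 0 → Nat) 1 (λ (k : Vec Nat 0) → 5) (vcons (Vec Nat 0 → Nat) 0 (λ (u : Vec Nat 0) → 1) (vnil (Vec Nat 0 → Nat))))
inferred type:
  Vec (Vec Nat 0 → Nat) 3
observation: 41 normal-order steps normalize the term, beginning with a beta-redex.


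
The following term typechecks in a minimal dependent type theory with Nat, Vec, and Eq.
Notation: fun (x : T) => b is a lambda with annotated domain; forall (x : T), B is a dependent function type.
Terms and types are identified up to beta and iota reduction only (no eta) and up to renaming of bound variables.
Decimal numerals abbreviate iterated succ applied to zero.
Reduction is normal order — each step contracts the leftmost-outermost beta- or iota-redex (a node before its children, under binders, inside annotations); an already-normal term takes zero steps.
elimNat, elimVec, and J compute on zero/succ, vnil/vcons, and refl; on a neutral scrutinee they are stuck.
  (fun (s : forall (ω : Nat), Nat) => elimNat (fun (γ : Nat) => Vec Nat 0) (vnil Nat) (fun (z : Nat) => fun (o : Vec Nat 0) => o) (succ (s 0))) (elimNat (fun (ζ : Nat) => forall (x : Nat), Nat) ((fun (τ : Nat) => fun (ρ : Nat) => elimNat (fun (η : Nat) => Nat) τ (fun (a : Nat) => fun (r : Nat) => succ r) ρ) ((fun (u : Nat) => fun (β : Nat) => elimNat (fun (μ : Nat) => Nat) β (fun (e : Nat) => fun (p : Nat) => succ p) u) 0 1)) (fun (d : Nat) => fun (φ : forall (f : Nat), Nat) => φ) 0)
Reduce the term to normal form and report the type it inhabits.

resulting normal form:
  vnil Nat
type:
  Vec Nat 0


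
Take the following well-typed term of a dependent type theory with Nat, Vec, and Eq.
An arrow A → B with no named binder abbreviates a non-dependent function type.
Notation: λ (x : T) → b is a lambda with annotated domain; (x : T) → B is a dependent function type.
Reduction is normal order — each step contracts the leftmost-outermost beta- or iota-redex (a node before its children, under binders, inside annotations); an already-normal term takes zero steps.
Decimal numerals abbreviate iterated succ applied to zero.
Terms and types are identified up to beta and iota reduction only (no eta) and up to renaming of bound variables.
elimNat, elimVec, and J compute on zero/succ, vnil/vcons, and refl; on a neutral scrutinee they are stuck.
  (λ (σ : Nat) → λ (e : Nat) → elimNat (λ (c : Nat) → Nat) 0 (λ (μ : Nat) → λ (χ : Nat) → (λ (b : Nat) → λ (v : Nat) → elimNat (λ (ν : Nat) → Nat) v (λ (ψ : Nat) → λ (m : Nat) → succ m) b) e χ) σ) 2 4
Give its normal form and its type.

resulting normal form:
  8
inferred type:
  Nat
observation: normalization takes exactly 39 steps under the normal-order strategy.


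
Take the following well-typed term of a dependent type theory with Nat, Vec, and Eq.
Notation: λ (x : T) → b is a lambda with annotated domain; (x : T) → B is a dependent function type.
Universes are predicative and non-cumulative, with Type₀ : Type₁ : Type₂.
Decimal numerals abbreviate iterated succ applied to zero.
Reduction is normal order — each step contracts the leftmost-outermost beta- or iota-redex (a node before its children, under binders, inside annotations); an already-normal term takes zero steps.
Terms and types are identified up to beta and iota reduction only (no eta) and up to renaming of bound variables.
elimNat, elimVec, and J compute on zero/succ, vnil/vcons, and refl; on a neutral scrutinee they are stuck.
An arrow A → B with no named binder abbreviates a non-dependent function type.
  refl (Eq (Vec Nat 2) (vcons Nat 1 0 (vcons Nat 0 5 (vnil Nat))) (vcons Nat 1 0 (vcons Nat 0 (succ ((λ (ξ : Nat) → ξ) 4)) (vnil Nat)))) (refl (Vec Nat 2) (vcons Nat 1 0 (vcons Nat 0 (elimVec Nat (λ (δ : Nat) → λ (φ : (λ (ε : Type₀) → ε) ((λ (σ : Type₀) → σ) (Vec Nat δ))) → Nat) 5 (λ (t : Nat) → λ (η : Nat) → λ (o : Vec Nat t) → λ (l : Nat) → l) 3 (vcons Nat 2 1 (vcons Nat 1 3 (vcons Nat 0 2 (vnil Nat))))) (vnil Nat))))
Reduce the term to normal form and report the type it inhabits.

resulting normal form:
  refl (Eq (Vec Nat 2) (vcons Nat 1 0 (vcons Nat 0 5 (vnil Nat))) (vcons Nat 1 0 (vcons Nat 0 5 (vnil Nat)))) (refl (Vec Nat 2) (vcons Nat 1 0 (vcons Nat 0 5 (vnil Nat))))
the term's type:
  Eq (Eq (Vec Nat 2) (vcons Nat 1 0 (vcons Nat 0 5 (vnil Nat))) (vcons Nat 1 0 (vcons Nat 0 5 (vnil Nat)))) (refl (Vec Nat 2) (vcons Nat 1 0 (vcons Nat 0 5 (vnil Nat)))) (refl (Vec Nat 2) (vcons Nat 1 0 (vcons Nat 0 5 (vnil Nat))))
observation: contracting a beta-redex first, the term normalizes in 17 steps.


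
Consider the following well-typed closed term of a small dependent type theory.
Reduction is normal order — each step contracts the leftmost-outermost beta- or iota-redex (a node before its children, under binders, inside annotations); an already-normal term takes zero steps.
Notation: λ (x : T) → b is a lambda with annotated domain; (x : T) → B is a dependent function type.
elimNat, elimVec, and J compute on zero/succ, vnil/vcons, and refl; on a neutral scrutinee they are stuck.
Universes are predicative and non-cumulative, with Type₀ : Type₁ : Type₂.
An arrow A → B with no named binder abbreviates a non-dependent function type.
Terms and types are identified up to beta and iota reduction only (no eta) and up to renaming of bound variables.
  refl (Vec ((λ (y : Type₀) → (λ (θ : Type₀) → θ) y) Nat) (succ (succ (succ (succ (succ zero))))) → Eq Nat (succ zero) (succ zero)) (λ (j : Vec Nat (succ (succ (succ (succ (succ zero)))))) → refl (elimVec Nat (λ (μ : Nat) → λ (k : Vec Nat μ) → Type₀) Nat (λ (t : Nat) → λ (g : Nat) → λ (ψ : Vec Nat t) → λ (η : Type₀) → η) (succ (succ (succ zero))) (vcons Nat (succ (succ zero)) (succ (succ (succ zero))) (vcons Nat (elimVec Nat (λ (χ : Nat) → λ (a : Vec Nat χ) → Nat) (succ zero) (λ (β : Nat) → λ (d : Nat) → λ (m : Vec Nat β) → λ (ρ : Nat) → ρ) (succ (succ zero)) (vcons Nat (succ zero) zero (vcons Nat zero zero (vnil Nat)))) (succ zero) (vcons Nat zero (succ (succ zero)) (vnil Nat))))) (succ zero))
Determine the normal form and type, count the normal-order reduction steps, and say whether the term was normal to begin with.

reduced normal form:
  refl (Vec Nat (succ (succ (succ (succ (succ zero))))) → Eq Nat (succ zero) (succ zero)) (λ (y : Vec Nat (succ (succ (succ (succ (succ zero)))))) → refl Nat (succ zero))
the term's type:
  Eq (Vec Nat (succ (succ (succ (succ (succ zero))))) → Eq Nat (succ zero) (succ zero)) (λ (y : Vec Nat (succ (succ (succ (succ (succ zero)))))) → refl Nat (succ zero)) (λ (θ : Vec Nat (succ (succ (succ (succ (succ zero)))))) → refl Nat (succ zero))
steps to reach normal form (normal order): 18
term was already normal: no
first contracted redex: a beta-redex


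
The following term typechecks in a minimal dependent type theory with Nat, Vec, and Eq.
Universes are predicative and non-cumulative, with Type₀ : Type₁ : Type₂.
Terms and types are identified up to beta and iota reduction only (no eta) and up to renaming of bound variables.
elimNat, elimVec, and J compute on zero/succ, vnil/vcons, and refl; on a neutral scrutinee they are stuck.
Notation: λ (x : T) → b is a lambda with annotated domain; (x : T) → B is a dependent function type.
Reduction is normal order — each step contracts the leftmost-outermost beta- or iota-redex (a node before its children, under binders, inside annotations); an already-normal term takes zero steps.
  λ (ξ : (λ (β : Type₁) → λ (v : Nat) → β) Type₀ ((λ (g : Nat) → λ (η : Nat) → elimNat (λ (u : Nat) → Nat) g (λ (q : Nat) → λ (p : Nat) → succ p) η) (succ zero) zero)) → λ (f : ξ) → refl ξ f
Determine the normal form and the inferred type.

resulting normal form:
  λ (ξ : Type₀) → λ (β : ξ) → refl ξ β
the term's type:
  (ξ : Type₀) → (β : ξ) → Eq ξ β β


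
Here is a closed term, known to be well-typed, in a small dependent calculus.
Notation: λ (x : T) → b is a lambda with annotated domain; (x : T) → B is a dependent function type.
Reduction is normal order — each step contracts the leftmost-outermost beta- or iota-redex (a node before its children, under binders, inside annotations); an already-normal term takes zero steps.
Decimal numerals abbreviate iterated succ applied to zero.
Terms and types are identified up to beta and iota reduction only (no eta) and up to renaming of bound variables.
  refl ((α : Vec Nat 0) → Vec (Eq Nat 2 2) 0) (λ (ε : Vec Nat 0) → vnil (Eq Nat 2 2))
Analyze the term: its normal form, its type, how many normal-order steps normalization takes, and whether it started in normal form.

resulting normal form:
  refl ((α : Vec Nat 0) → Vec (Eq Nat 2 2) 0) (λ (ε : Vec Nat 0) → vnil (Eq Nat 2 2))
the term's type:
  Eq ((α : Vec Nat 0) → Vec (Eq Nat 2 2) 0) (λ (ε : Vec Nat 0) → vnil (Eq Nat 2 2)) (λ (β : Vec Nat 0) → vnil (Eq Nat 2 2))
steps to reach normal form (normal order): 0
already normal: yes


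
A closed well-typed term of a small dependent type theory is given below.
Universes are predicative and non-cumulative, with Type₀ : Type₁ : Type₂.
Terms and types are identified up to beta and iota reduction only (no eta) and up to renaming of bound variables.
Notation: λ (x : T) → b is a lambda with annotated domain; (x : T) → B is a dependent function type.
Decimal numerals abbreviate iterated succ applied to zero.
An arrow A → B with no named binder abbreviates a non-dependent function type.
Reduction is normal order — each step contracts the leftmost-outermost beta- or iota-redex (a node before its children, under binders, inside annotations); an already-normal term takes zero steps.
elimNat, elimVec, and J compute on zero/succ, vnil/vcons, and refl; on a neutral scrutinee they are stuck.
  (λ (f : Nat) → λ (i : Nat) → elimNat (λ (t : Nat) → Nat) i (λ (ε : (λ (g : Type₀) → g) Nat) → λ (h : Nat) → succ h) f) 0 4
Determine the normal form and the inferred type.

resulting normal form:
  4
inferred type:
  Nat


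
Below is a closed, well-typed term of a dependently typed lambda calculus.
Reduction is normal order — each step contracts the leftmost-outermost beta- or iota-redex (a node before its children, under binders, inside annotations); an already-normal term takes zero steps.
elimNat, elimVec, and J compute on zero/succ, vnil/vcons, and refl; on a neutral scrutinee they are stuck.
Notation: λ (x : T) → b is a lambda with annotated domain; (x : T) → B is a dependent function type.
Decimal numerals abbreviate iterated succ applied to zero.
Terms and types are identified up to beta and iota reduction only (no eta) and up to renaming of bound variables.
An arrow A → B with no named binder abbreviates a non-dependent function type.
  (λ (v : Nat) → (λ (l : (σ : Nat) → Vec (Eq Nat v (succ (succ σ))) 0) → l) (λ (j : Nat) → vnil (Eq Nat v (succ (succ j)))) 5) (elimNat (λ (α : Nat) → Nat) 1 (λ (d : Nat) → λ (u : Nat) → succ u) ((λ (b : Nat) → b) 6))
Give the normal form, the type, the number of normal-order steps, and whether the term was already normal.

reduced normal form:
  vnil (Eq Nat 7 7)
inferred type:
  Vec (Eq Nat 7 7) 0
normal-order step count: 23
term was already normal: no
first contracted redex: a beta-redex
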